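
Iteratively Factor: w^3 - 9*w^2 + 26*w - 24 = (w - 3)*(w^2 - 6*w + 8) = (w - 4)*(w - 3)*(w - 2)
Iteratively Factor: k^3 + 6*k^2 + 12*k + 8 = (k + 2)*(k^2 + 4*k + 4) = (k + 2)^2*(k + 2)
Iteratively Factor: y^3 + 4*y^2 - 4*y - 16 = (y + 2)*(y^2 + 2*y - 8) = (y + 2)*(y + 4)*(y - 2)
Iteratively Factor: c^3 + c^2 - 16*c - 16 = (c + 4)*(c^2 - 3*c - 4) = (c + 1)*(c + 4)*(c - 4)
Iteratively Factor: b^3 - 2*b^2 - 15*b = (b + 3)*(b^2 - 5*b) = b*(b + 3)*(b - 5)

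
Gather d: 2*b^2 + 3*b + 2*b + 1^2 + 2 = 2*b^2 + 5*b + 3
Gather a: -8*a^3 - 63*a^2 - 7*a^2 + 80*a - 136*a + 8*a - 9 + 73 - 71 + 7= -8*a^3 - 70*a^2 - 48*a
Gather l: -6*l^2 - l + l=-6*l^2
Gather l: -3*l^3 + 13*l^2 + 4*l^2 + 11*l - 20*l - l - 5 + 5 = -3*l^3 + 17*l^2 - 10*l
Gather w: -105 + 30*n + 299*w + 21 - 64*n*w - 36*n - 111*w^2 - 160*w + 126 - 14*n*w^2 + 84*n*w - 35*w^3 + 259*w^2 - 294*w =-6*n - 35*w^3 + w^2*(148 - 14*n) + w*(20*n - 155) + 42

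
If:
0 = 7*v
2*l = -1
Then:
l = -1/2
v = 0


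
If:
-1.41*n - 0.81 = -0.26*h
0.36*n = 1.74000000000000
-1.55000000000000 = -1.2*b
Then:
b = 1.29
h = 29.33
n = 4.83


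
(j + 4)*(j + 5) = j^2 + 9*j + 20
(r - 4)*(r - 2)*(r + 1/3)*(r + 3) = r^4 - 8*r^3/3 - 11*r^2 + 62*r/3 + 8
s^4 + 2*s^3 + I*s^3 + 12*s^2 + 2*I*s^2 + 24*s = s*(s + 2)*(s - 3*I)*(s + 4*I)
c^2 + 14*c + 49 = (c + 7)^2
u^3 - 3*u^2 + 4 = (u - 2)^2*(u + 1)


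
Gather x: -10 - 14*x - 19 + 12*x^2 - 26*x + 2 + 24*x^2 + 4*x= 36*x^2 - 36*x - 27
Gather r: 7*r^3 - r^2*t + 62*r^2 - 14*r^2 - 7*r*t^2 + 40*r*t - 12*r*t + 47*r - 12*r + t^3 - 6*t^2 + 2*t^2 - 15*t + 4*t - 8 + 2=7*r^3 + r^2*(48 - t) + r*(-7*t^2 + 28*t + 35) + t^3 - 4*t^2 - 11*t - 6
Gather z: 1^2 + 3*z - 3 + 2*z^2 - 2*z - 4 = 2*z^2 + z - 6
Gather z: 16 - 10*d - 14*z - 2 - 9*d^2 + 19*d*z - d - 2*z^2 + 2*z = -9*d^2 - 11*d - 2*z^2 + z*(19*d - 12) + 14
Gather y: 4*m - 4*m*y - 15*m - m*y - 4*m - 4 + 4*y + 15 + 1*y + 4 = -15*m + y*(5 - 5*m) + 15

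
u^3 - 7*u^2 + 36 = (u - 6)*(u - 3)*(u + 2)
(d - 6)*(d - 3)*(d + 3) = d^3 - 6*d^2 - 9*d + 54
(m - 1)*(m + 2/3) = m^2 - m/3 - 2/3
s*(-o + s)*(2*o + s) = -2*o^2*s + o*s^2 + s^3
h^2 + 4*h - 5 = (h - 1)*(h + 5)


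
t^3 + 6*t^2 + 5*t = t*(t + 1)*(t + 5)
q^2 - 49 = (q - 7)*(q + 7)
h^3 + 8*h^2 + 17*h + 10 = (h + 1)*(h + 2)*(h + 5)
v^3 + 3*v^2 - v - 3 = (v - 1)*(v + 1)*(v + 3)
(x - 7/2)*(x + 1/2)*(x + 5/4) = x^3 - 7*x^2/4 - 11*x/2 - 35/16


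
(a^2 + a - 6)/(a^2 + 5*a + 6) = (a - 2)/(a + 2)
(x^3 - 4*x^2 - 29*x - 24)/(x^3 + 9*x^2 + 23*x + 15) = (x - 8)/(x + 5)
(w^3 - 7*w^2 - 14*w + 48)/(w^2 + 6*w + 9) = (w^2 - 10*w + 16)/(w + 3)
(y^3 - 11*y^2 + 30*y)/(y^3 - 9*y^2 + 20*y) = (y - 6)/(y - 4)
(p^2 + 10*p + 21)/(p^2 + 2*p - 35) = (p + 3)/(p - 5)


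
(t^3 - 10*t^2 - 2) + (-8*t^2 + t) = t^3 - 18*t^2 + t - 2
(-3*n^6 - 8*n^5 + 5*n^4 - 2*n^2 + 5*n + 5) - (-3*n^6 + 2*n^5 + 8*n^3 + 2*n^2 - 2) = -10*n^5 + 5*n^4 - 8*n^3 - 4*n^2 + 5*n + 7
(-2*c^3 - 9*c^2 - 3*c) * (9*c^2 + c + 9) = -18*c^5 - 83*c^4 - 54*c^3 - 84*c^2 - 27*c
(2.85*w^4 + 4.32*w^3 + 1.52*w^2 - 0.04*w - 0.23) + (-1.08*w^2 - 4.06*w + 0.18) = 2.85*w^4 + 4.32*w^3 + 0.44*w^2 - 4.1*w - 0.05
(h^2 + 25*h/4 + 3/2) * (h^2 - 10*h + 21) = h^4 - 15*h^3/4 - 40*h^2 + 465*h/4 + 63/2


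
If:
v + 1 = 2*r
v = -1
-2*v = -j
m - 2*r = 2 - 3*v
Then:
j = -2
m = 5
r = 0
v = -1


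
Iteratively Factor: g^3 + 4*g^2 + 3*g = (g + 1)*(g^2 + 3*g) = (g + 1)*(g + 3)*(g)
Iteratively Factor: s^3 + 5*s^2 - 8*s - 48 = (s - 3)*(s^2 + 8*s + 16) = (s - 3)*(s + 4)*(s + 4)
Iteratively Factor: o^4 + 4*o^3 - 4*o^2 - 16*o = (o + 4)*(o^3 - 4*o) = o*(o + 4)*(o^2 - 4) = o*(o - 2)*(o + 4)*(o + 2)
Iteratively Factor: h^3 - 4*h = (h)*(h^2 - 4) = h*(h - 2)*(h + 2)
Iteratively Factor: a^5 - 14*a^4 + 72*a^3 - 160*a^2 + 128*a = (a - 4)*(a^4 - 10*a^3 + 32*a^2 - 32*a) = (a - 4)*(a - 2)*(a^3 - 8*a^2 + 16*a) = a*(a - 4)*(a - 2)*(a^2 - 8*a + 16) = a*(a - 4)^2*(a - 2)*(a - 4)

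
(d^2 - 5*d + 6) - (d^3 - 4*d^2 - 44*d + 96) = -d^3 + 5*d^2 + 39*d - 90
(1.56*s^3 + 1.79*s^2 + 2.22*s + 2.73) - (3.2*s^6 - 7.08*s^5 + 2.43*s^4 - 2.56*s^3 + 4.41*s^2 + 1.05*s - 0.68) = -3.2*s^6 + 7.08*s^5 - 2.43*s^4 + 4.12*s^3 - 2.62*s^2 + 1.17*s + 3.41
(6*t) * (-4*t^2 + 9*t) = -24*t^3 + 54*t^2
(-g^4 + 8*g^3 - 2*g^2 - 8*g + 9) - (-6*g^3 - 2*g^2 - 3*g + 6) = -g^4 + 14*g^3 - 5*g + 3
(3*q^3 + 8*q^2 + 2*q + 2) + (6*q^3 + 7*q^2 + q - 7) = 9*q^3 + 15*q^2 + 3*q - 5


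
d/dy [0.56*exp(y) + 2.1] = 0.56*exp(y)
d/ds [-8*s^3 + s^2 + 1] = 2*s*(1 - 12*s)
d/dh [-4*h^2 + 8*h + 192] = 8 - 8*h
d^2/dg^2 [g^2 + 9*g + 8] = 2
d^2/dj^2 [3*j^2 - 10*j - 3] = 6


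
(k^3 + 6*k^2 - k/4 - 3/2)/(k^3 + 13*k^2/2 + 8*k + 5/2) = (k^2 + 11*k/2 - 3)/(k^2 + 6*k + 5)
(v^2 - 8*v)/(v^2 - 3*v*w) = (v - 8)/(v - 3*w)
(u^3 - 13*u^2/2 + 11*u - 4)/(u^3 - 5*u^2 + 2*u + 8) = (u - 1/2)/(u + 1)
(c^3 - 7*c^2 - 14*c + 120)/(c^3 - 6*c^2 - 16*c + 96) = (c - 5)/(c - 4)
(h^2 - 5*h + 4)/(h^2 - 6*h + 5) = (h - 4)/(h - 5)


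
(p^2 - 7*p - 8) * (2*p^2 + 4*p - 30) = 2*p^4 - 10*p^3 - 74*p^2 + 178*p + 240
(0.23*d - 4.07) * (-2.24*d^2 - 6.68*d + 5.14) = -0.5152*d^3 + 7.5804*d^2 + 28.3698*d - 20.9198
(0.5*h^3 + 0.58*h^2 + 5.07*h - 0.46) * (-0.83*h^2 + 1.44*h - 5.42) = -0.415*h^5 + 0.2386*h^4 - 6.0829*h^3 + 4.539*h^2 - 28.1418*h + 2.4932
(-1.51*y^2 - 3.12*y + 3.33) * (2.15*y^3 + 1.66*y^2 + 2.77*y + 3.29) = -3.2465*y^5 - 9.2146*y^4 - 2.2024*y^3 - 8.0825*y^2 - 1.0407*y + 10.9557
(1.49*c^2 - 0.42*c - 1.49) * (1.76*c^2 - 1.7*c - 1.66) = 2.6224*c^4 - 3.2722*c^3 - 4.3818*c^2 + 3.2302*c + 2.4734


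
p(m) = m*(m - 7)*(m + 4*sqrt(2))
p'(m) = m*(m - 7) + m*(m + 4*sqrt(2)) + (m - 7)*(m + 4*sqrt(2))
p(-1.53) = 53.86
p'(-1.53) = -28.47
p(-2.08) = 67.55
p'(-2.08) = -21.03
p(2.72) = -97.52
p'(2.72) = -24.71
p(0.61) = -24.43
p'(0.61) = -40.12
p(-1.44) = 51.25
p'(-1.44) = -29.51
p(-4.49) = 60.20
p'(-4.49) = 32.94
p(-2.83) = 78.64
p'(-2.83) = -7.97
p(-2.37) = 72.99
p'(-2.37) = -16.38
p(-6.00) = -26.77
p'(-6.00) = 84.52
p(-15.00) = -3083.24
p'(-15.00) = 675.70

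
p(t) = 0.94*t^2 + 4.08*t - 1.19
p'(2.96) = 9.64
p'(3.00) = 9.72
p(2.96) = 19.12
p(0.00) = -1.19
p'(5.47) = 14.36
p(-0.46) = -2.87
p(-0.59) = -3.27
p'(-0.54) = 3.06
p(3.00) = 19.51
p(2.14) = 11.85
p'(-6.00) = -7.20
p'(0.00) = 4.08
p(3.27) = 22.20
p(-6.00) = 8.17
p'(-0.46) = 3.22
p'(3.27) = 10.23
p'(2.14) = 8.10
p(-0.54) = -3.12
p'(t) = 1.88*t + 4.08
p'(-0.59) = 2.97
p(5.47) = 49.25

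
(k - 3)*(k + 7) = k^2 + 4*k - 21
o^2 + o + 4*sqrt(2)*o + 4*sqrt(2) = (o + 1)*(o + 4*sqrt(2))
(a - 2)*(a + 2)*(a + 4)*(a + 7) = a^4 + 11*a^3 + 24*a^2 - 44*a - 112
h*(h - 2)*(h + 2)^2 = h^4 + 2*h^3 - 4*h^2 - 8*h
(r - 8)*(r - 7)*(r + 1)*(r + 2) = r^4 - 12*r^3 + 13*r^2 + 138*r + 112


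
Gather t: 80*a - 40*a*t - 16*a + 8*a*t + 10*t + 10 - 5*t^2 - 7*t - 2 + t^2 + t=64*a - 4*t^2 + t*(4 - 32*a) + 8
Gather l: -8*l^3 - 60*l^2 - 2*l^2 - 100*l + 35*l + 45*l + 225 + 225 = -8*l^3 - 62*l^2 - 20*l + 450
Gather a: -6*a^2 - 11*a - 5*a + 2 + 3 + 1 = -6*a^2 - 16*a + 6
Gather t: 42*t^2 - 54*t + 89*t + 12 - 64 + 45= 42*t^2 + 35*t - 7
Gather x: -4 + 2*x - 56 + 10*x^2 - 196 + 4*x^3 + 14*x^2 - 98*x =4*x^3 + 24*x^2 - 96*x - 256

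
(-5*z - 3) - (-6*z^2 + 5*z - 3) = 6*z^2 - 10*z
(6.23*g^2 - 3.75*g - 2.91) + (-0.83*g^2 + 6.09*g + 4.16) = 5.4*g^2 + 2.34*g + 1.25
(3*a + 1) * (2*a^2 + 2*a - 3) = 6*a^3 + 8*a^2 - 7*a - 3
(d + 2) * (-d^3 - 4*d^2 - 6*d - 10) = -d^4 - 6*d^3 - 14*d^2 - 22*d - 20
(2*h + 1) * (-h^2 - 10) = -2*h^3 - h^2 - 20*h - 10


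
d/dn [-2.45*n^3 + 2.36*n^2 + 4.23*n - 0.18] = -7.35*n^2 + 4.72*n + 4.23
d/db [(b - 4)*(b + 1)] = 2*b - 3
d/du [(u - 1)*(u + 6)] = 2*u + 5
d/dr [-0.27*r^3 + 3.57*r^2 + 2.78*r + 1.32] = -0.81*r^2 + 7.14*r + 2.78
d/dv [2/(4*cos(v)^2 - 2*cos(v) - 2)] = (4*cos(v) - 1)*sin(v)/(cos(v) - cos(2*v))^2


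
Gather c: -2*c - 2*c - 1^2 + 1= -4*c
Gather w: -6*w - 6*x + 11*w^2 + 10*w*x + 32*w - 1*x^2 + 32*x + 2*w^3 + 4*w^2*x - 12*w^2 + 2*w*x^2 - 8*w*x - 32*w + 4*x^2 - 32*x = 2*w^3 + w^2*(4*x - 1) + w*(2*x^2 + 2*x - 6) + 3*x^2 - 6*x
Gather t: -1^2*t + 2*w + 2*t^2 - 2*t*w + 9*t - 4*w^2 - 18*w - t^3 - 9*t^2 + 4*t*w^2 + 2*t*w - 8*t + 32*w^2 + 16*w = -t^3 - 7*t^2 + 4*t*w^2 + 28*w^2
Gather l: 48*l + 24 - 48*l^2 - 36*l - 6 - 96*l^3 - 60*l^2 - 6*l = -96*l^3 - 108*l^2 + 6*l + 18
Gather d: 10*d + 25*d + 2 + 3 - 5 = 35*d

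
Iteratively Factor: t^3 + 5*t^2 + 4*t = (t + 1)*(t^2 + 4*t) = (t + 1)*(t + 4)*(t)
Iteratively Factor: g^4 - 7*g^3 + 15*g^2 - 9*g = (g - 3)*(g^3 - 4*g^2 + 3*g) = g*(g - 3)*(g^2 - 4*g + 3) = g*(g - 3)^2*(g - 1)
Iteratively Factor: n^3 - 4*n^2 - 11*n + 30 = (n + 3)*(n^2 - 7*n + 10) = (n - 5)*(n + 3)*(n - 2)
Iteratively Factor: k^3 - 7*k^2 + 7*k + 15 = (k + 1)*(k^2 - 8*k + 15) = (k - 3)*(k + 1)*(k - 5)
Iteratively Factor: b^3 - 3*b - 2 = (b + 1)*(b^2 - b - 2) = (b - 2)*(b + 1)*(b + 1)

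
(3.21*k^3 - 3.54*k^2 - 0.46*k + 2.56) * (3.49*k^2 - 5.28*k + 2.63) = 11.2029*k^5 - 29.3034*k^4 + 25.5281*k^3 + 2.053*k^2 - 14.7266*k + 6.7328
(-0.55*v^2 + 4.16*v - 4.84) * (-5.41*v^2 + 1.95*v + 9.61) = 2.9755*v^4 - 23.5781*v^3 + 29.0109*v^2 + 30.5396*v - 46.5124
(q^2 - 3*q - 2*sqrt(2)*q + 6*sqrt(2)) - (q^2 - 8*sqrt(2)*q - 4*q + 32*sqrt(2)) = q + 6*sqrt(2)*q - 26*sqrt(2)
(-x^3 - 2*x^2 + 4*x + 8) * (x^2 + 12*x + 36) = -x^5 - 14*x^4 - 56*x^3 - 16*x^2 + 240*x + 288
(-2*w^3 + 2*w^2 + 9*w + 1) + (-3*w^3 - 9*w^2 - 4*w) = -5*w^3 - 7*w^2 + 5*w + 1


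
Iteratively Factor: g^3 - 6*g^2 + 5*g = (g - 5)*(g^2 - g) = g*(g - 5)*(g - 1)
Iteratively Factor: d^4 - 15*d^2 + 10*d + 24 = (d + 1)*(d^3 - d^2 - 14*d + 24) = (d + 1)*(d + 4)*(d^2 - 5*d + 6) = (d - 3)*(d + 1)*(d + 4)*(d - 2)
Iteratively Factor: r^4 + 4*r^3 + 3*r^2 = (r + 1)*(r^3 + 3*r^2) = r*(r + 1)*(r^2 + 3*r) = r*(r + 1)*(r + 3)*(r)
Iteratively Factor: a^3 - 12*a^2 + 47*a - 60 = (a - 5)*(a^2 - 7*a + 12) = (a - 5)*(a - 3)*(a - 4)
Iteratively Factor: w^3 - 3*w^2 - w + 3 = (w + 1)*(w^2 - 4*w + 3) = (w - 1)*(w + 1)*(w - 3)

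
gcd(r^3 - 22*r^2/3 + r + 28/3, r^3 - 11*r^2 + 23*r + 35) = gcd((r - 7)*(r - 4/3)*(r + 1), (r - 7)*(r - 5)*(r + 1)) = r^2 - 6*r - 7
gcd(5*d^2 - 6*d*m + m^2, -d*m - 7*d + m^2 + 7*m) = d - m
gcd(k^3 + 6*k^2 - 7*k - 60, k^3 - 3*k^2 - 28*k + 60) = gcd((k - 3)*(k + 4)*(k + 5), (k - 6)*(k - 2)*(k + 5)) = k + 5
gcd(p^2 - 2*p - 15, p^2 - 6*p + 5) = p - 5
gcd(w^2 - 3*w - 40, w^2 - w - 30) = w + 5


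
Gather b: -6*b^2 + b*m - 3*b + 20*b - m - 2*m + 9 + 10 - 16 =-6*b^2 + b*(m + 17) - 3*m + 3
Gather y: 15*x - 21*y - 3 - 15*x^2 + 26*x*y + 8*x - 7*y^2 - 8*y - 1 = -15*x^2 + 23*x - 7*y^2 + y*(26*x - 29) - 4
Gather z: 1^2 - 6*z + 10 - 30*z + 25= 36 - 36*z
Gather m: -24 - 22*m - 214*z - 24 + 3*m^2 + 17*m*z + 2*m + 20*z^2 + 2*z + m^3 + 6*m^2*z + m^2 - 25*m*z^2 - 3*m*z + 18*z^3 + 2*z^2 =m^3 + m^2*(6*z + 4) + m*(-25*z^2 + 14*z - 20) + 18*z^3 + 22*z^2 - 212*z - 48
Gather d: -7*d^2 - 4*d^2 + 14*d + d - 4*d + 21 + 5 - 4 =-11*d^2 + 11*d + 22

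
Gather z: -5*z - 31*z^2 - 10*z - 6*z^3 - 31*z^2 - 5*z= -6*z^3 - 62*z^2 - 20*z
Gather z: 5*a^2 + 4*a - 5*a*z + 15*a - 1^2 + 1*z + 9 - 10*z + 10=5*a^2 + 19*a + z*(-5*a - 9) + 18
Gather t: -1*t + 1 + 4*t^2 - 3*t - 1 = 4*t^2 - 4*t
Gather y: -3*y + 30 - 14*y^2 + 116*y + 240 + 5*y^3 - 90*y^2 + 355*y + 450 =5*y^3 - 104*y^2 + 468*y + 720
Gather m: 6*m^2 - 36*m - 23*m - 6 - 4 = 6*m^2 - 59*m - 10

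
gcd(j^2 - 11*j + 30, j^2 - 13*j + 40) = j - 5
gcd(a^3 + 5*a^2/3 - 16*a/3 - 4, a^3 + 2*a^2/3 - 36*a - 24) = a + 2/3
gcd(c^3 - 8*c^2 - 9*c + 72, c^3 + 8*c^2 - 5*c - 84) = c - 3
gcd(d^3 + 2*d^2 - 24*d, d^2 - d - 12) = d - 4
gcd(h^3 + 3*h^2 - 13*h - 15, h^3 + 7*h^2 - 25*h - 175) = h + 5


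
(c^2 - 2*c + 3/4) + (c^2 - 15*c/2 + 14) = 2*c^2 - 19*c/2 + 59/4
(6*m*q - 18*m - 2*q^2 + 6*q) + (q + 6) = 6*m*q - 18*m - 2*q^2 + 7*q + 6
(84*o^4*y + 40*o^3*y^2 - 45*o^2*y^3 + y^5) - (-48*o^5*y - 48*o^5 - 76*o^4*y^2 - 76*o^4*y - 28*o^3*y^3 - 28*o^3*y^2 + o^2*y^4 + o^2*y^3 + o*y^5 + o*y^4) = 48*o^5*y + 48*o^5 + 76*o^4*y^2 + 160*o^4*y + 28*o^3*y^3 + 68*o^3*y^2 - o^2*y^4 - 46*o^2*y^3 - o*y^5 - o*y^4 + y^5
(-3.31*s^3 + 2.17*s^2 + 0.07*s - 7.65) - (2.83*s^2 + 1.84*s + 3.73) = -3.31*s^3 - 0.66*s^2 - 1.77*s - 11.38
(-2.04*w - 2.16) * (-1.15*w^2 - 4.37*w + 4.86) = 2.346*w^3 + 11.3988*w^2 - 0.475199999999999*w - 10.4976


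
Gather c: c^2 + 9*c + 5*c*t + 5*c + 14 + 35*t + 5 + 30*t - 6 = c^2 + c*(5*t + 14) + 65*t + 13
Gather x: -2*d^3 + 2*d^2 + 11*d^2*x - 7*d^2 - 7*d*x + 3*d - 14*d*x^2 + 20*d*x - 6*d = -2*d^3 - 5*d^2 - 14*d*x^2 - 3*d + x*(11*d^2 + 13*d)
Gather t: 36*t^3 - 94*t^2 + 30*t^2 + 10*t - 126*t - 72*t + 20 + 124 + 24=36*t^3 - 64*t^2 - 188*t + 168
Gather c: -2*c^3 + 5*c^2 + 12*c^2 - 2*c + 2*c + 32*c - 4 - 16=-2*c^3 + 17*c^2 + 32*c - 20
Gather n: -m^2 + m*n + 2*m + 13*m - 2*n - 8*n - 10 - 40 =-m^2 + 15*m + n*(m - 10) - 50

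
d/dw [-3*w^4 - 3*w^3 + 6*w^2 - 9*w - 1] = -12*w^3 - 9*w^2 + 12*w - 9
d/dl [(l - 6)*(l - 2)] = 2*l - 8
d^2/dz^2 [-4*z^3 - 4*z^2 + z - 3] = -24*z - 8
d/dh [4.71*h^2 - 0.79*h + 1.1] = 9.42*h - 0.79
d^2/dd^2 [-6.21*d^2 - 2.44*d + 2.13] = -12.4200000000000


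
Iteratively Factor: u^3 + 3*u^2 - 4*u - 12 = (u - 2)*(u^2 + 5*u + 6) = (u - 2)*(u + 3)*(u + 2)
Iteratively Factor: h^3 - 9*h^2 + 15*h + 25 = (h - 5)*(h^2 - 4*h - 5) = (h - 5)^2*(h + 1)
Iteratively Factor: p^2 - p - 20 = (p - 5)*(p + 4)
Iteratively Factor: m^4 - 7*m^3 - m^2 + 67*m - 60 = (m - 1)*(m^3 - 6*m^2 - 7*m + 60) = (m - 5)*(m - 1)*(m^2 - m - 12) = (m - 5)*(m - 1)*(m + 3)*(m - 4)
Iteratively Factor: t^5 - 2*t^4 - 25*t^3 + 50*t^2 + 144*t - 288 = (t - 2)*(t^4 - 25*t^2 + 144) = (t - 2)*(t + 3)*(t^3 - 3*t^2 - 16*t + 48) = (t - 4)*(t - 2)*(t + 3)*(t^2 + t - 12) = (t - 4)*(t - 2)*(t + 3)*(t + 4)*(t - 3)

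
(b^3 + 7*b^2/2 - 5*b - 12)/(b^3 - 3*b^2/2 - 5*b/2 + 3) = (b + 4)/(b - 1)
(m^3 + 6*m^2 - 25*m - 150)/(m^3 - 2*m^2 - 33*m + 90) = (m + 5)/(m - 3)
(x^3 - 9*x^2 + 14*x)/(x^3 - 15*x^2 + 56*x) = (x - 2)/(x - 8)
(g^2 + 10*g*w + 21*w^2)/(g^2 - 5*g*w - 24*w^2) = (-g - 7*w)/(-g + 8*w)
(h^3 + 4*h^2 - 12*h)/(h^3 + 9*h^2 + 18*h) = (h - 2)/(h + 3)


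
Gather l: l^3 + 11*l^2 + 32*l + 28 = l^3 + 11*l^2 + 32*l + 28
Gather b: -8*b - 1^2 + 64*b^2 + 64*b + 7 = 64*b^2 + 56*b + 6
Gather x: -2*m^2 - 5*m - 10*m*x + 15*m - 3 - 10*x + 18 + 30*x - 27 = -2*m^2 + 10*m + x*(20 - 10*m) - 12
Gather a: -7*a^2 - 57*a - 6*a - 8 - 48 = -7*a^2 - 63*a - 56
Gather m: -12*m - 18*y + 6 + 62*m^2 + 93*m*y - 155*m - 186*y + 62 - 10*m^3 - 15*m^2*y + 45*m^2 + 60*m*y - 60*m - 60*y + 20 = -10*m^3 + m^2*(107 - 15*y) + m*(153*y - 227) - 264*y + 88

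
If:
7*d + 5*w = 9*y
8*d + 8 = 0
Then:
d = -1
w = 9*y/5 + 7/5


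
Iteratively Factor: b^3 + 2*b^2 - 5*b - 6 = (b + 1)*(b^2 + b - 6) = (b + 1)*(b + 3)*(b - 2)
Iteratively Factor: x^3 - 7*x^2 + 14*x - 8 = (x - 1)*(x^2 - 6*x + 8) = (x - 2)*(x - 1)*(x - 4)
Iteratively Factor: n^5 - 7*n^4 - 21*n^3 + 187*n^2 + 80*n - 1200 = (n - 4)*(n^4 - 3*n^3 - 33*n^2 + 55*n + 300) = (n - 4)*(n + 3)*(n^3 - 6*n^2 - 15*n + 100) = (n - 4)*(n + 3)*(n + 4)*(n^2 - 10*n + 25) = (n - 5)*(n - 4)*(n + 3)*(n + 4)*(n - 5)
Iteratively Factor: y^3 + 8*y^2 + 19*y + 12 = (y + 1)*(y^2 + 7*y + 12) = (y + 1)*(y + 4)*(y + 3)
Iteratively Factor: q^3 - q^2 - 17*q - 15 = (q - 5)*(q^2 + 4*q + 3) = (q - 5)*(q + 1)*(q + 3)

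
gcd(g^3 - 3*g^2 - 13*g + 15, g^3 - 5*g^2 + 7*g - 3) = g - 1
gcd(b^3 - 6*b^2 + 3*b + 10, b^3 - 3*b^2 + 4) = b^2 - b - 2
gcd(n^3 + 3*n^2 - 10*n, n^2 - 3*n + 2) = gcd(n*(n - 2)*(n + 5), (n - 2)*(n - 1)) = n - 2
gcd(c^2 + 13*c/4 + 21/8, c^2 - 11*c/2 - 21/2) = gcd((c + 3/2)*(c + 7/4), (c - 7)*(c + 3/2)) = c + 3/2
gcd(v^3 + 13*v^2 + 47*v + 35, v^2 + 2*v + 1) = v + 1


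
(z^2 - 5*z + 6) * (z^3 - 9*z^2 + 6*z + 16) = z^5 - 14*z^4 + 57*z^3 - 68*z^2 - 44*z + 96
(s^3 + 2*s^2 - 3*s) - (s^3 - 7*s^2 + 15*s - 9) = 9*s^2 - 18*s + 9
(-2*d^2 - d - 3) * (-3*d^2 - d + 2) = 6*d^4 + 5*d^3 + 6*d^2 + d - 6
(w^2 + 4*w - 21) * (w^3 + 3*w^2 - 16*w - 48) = w^5 + 7*w^4 - 25*w^3 - 175*w^2 + 144*w + 1008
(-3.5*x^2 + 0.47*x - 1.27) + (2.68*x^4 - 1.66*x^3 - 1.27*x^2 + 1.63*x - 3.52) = 2.68*x^4 - 1.66*x^3 - 4.77*x^2 + 2.1*x - 4.79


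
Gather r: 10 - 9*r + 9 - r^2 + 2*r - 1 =-r^2 - 7*r + 18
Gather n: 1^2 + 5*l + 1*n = 5*l + n + 1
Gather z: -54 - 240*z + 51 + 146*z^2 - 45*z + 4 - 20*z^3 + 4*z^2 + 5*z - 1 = -20*z^3 + 150*z^2 - 280*z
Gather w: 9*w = 9*w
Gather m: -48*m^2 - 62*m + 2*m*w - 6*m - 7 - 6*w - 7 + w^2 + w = -48*m^2 + m*(2*w - 68) + w^2 - 5*w - 14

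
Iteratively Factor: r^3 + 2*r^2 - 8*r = (r + 4)*(r^2 - 2*r) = r*(r + 4)*(r - 2)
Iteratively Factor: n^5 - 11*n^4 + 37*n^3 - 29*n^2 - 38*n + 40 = (n - 4)*(n^4 - 7*n^3 + 9*n^2 + 7*n - 10) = (n - 4)*(n + 1)*(n^3 - 8*n^2 + 17*n - 10) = (n - 5)*(n - 4)*(n + 1)*(n^2 - 3*n + 2) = (n - 5)*(n - 4)*(n - 2)*(n + 1)*(n - 1)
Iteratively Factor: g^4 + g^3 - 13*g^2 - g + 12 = (g - 3)*(g^3 + 4*g^2 - g - 4) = (g - 3)*(g + 1)*(g^2 + 3*g - 4) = (g - 3)*(g + 1)*(g + 4)*(g - 1)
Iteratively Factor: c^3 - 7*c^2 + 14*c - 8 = (c - 1)*(c^2 - 6*c + 8) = (c - 2)*(c - 1)*(c - 4)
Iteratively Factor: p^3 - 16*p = (p)*(p^2 - 16) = p*(p + 4)*(p - 4)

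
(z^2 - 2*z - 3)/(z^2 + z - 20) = (z^2 - 2*z - 3)/(z^2 + z - 20)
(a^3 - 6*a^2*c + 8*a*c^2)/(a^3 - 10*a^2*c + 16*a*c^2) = (a - 4*c)/(a - 8*c)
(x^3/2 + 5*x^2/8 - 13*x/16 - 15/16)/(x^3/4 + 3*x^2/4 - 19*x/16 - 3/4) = (8*x^3 + 10*x^2 - 13*x - 15)/(4*x^3 + 12*x^2 - 19*x - 12)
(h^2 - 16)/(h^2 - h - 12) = (h + 4)/(h + 3)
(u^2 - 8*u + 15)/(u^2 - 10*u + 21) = (u - 5)/(u - 7)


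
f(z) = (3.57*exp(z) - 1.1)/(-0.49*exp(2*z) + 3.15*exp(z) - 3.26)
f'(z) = (3.57*exp(z) - 1.1)*(0.98*exp(2*z) - 3.15*exp(z))/(-0.49*exp(2*z) + 3.15*exp(z) - 3.26)^2 + 3.57*exp(z)/(-0.49*exp(2*z) + 3.15*exp(z) - 3.26) = (1.7493*exp(2*z) - 1.078*exp(z) - 8.1732)*exp(z)/(0.2401*exp(4*z) - 3.087*exp(3*z) + 13.1173*exp(2*z) - 20.538*exp(z) + 10.6276)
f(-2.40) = 0.26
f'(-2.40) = -0.08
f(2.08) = -2.91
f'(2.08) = 8.56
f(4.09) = -0.14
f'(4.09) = 0.15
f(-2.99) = 0.30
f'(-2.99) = -0.04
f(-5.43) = 0.33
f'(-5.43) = -0.00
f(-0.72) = -0.35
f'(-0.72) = -1.19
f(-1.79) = 0.18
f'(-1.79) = -0.18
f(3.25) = -0.37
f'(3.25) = 0.47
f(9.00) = 0.00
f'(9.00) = 0.00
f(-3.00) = 0.30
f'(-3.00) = -0.04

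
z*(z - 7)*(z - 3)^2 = z^4 - 13*z^3 + 51*z^2 - 63*z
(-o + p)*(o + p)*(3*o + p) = -3*o^3 - o^2*p + 3*o*p^2 + p^3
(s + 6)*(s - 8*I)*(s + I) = s^3 + 6*s^2 - 7*I*s^2 + 8*s - 42*I*s + 48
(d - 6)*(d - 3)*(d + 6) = d^3 - 3*d^2 - 36*d + 108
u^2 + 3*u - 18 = (u - 3)*(u + 6)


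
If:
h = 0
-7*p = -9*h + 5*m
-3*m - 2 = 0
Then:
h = 0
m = -2/3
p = 10/21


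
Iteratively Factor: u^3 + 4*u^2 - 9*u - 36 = (u + 4)*(u^2 - 9) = (u + 3)*(u + 4)*(u - 3)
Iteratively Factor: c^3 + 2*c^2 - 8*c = (c)*(c^2 + 2*c - 8) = c*(c + 4)*(c - 2)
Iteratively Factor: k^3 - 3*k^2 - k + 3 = (k + 1)*(k^2 - 4*k + 3) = (k - 3)*(k + 1)*(k - 1)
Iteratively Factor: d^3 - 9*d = (d - 3)*(d^2 + 3*d) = (d - 3)*(d + 3)*(d)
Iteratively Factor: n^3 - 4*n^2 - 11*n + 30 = (n - 5)*(n^2 + n - 6) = (n - 5)*(n - 2)*(n + 3)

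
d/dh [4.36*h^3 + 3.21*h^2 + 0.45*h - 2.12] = 13.08*h^2 + 6.42*h + 0.45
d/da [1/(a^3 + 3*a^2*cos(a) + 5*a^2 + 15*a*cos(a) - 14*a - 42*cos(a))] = (3*a^2*sin(a) - 3*a^2 + 15*a*sin(a) - 6*a*cos(a) - 10*a - 42*sin(a) - 15*cos(a) + 14)/((a - 2)^2*(a + 7)^2*(a + 3*cos(a))^2)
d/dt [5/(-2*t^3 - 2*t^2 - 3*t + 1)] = 5*(6*t^2 + 4*t + 3)/(2*t^3 + 2*t^2 + 3*t - 1)^2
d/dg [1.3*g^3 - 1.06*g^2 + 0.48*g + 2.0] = 3.9*g^2 - 2.12*g + 0.48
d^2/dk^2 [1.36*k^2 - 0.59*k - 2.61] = 2.72000000000000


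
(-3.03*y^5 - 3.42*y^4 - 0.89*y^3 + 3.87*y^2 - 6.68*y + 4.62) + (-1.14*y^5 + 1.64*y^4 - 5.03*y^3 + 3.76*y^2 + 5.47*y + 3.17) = -4.17*y^5 - 1.78*y^4 - 5.92*y^3 + 7.63*y^2 - 1.21*y + 7.79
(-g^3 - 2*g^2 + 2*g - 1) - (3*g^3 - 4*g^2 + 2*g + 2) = -4*g^3 + 2*g^2 - 3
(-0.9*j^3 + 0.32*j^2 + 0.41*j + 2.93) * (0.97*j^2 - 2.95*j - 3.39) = -0.873*j^5 + 2.9654*j^4 + 2.5047*j^3 + 0.5478*j^2 - 10.0334*j - 9.9327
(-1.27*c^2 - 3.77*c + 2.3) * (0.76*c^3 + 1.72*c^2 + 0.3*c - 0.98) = -0.9652*c^5 - 5.0496*c^4 - 5.1174*c^3 + 4.0696*c^2 + 4.3846*c - 2.254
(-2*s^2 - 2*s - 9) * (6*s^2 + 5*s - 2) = -12*s^4 - 22*s^3 - 60*s^2 - 41*s + 18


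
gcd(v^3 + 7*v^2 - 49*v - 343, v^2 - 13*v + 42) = v - 7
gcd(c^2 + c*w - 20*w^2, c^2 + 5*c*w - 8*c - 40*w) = c + 5*w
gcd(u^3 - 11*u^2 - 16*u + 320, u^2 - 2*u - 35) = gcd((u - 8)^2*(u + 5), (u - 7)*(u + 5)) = u + 5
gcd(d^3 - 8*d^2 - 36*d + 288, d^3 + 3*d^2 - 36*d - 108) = d^2 - 36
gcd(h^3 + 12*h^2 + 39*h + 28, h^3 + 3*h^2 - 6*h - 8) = h^2 + 5*h + 4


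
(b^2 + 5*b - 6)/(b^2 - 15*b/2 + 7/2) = 2*(b^2 + 5*b - 6)/(2*b^2 - 15*b + 7)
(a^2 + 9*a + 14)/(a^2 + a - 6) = (a^2 + 9*a + 14)/(a^2 + a - 6)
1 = 1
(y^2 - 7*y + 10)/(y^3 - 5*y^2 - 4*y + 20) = 1/(y + 2)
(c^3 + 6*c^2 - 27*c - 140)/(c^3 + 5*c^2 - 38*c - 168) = (c - 5)/(c - 6)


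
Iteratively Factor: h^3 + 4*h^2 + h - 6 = (h - 1)*(h^2 + 5*h + 6) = (h - 1)*(h + 3)*(h + 2)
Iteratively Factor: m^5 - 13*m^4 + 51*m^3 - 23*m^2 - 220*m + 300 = (m + 2)*(m^4 - 15*m^3 + 81*m^2 - 185*m + 150) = (m - 3)*(m + 2)*(m^3 - 12*m^2 + 45*m - 50) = (m - 5)*(m - 3)*(m + 2)*(m^2 - 7*m + 10) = (m - 5)^2*(m - 3)*(m + 2)*(m - 2)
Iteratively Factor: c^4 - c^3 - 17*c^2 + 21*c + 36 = (c - 3)*(c^3 + 2*c^2 - 11*c - 12) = (c - 3)*(c + 4)*(c^2 - 2*c - 3) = (c - 3)*(c + 1)*(c + 4)*(c - 3)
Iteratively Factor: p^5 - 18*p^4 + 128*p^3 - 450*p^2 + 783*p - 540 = (p - 3)*(p^4 - 15*p^3 + 83*p^2 - 201*p + 180) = (p - 5)*(p - 3)*(p^3 - 10*p^2 + 33*p - 36) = (p - 5)*(p - 4)*(p - 3)*(p^2 - 6*p + 9) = (p - 5)*(p - 4)*(p - 3)^2*(p - 3)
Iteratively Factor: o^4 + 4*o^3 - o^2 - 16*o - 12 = (o + 2)*(o^3 + 2*o^2 - 5*o - 6) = (o - 2)*(o + 2)*(o^2 + 4*o + 3) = (o - 2)*(o + 1)*(o + 2)*(o + 3)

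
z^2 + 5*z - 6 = (z - 1)*(z + 6)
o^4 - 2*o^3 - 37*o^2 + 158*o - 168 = (o - 4)*(o - 3)*(o - 2)*(o + 7)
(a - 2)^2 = a^2 - 4*a + 4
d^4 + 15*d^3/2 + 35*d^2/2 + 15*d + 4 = (d + 1/2)*(d + 1)*(d + 2)*(d + 4)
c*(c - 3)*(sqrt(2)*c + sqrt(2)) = sqrt(2)*c^3 - 2*sqrt(2)*c^2 - 3*sqrt(2)*c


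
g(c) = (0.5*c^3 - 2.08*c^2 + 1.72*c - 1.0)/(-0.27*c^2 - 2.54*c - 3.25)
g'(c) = (0.54*c + 2.54)*(0.5*c^3 - 2.08*c^2 + 1.72*c - 1.0)/(-0.27*c^2 - 2.54*c - 3.25)^2 + (1.5*c^2 - 4.16*c + 1.72)/(-0.27*c^2 - 2.54*c - 3.25)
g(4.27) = -0.39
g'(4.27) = -0.50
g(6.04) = -1.54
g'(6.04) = -0.79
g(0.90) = 0.13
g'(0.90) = 0.07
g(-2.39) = -18.63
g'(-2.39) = -2.38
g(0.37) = 0.15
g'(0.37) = -0.19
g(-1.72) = -39.55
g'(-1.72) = -157.50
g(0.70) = 0.12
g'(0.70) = 0.02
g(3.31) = -0.00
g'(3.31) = -0.30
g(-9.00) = 243.12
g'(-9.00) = 178.49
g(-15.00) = 84.26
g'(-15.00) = 2.58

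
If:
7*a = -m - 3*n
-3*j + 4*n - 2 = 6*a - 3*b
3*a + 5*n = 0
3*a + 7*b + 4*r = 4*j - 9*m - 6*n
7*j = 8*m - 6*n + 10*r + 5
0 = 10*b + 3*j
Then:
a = -20/1631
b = 34/233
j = -340/699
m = 104/1631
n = 12/1631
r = -8681/9786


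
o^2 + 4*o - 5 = (o - 1)*(o + 5)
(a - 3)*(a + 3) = a^2 - 9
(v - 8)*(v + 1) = v^2 - 7*v - 8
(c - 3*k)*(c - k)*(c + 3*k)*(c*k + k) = c^4*k - c^3*k^2 + c^3*k - 9*c^2*k^3 - c^2*k^2 + 9*c*k^4 - 9*c*k^3 + 9*k^4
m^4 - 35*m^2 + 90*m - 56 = (m - 4)*(m - 2)*(m - 1)*(m + 7)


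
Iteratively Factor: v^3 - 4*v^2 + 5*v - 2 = (v - 1)*(v^2 - 3*v + 2) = (v - 1)^2*(v - 2)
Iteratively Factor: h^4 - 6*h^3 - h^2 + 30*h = (h - 3)*(h^3 - 3*h^2 - 10*h) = h*(h - 3)*(h^2 - 3*h - 10) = h*(h - 3)*(h + 2)*(h - 5)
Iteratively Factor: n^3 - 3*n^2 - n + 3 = (n - 3)*(n^2 - 1) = (n - 3)*(n + 1)*(n - 1)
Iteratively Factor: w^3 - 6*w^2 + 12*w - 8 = (w - 2)*(w^2 - 4*w + 4) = (w - 2)^2*(w - 2)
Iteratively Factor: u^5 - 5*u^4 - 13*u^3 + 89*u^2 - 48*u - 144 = (u - 3)*(u^4 - 2*u^3 - 19*u^2 + 32*u + 48) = (u - 4)*(u - 3)*(u^3 + 2*u^2 - 11*u - 12) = (u - 4)*(u - 3)*(u + 4)*(u^2 - 2*u - 3) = (u - 4)*(u - 3)*(u + 1)*(u + 4)*(u - 3)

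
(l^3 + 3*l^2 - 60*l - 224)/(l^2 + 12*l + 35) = (l^2 - 4*l - 32)/(l + 5)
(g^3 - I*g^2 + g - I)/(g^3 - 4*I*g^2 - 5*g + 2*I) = (g + I)/(g - 2*I)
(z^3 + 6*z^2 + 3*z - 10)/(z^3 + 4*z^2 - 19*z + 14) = (z^2 + 7*z + 10)/(z^2 + 5*z - 14)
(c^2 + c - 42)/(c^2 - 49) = (c - 6)/(c - 7)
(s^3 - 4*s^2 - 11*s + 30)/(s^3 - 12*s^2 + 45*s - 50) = (s + 3)/(s - 5)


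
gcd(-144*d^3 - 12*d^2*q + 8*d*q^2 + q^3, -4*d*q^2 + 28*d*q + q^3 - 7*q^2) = -4*d + q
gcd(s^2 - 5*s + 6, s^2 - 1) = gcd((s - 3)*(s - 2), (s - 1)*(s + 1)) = 1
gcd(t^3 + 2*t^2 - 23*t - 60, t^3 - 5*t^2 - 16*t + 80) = t^2 - t - 20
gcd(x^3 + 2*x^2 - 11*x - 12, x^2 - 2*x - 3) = x^2 - 2*x - 3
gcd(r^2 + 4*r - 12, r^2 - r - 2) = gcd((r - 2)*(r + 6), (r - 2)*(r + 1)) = r - 2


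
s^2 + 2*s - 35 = (s - 5)*(s + 7)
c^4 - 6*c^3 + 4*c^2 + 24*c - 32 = (c - 4)*(c - 2)^2*(c + 2)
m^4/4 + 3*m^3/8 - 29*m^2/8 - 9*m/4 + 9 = (m/4 + 1)*(m - 3)*(m - 3/2)*(m + 2)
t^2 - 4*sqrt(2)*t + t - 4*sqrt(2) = (t + 1)*(t - 4*sqrt(2))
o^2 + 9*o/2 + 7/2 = (o + 1)*(o + 7/2)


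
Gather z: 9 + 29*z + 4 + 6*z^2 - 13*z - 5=6*z^2 + 16*z + 8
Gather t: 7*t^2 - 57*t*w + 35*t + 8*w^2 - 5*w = 7*t^2 + t*(35 - 57*w) + 8*w^2 - 5*w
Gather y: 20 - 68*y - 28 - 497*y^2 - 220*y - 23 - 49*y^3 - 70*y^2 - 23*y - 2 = -49*y^3 - 567*y^2 - 311*y - 33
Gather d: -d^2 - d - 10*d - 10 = -d^2 - 11*d - 10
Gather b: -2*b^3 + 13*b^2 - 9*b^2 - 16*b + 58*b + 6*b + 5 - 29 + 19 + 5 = -2*b^3 + 4*b^2 + 48*b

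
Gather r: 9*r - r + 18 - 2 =8*r + 16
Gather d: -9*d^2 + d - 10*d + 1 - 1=-9*d^2 - 9*d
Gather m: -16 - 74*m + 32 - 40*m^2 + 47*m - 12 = -40*m^2 - 27*m + 4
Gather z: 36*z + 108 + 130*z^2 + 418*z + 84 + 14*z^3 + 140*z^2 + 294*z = 14*z^3 + 270*z^2 + 748*z + 192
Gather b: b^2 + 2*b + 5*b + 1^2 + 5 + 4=b^2 + 7*b + 10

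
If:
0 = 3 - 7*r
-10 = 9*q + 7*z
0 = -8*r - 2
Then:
No Solution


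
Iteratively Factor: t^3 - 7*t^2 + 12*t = (t)*(t^2 - 7*t + 12) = t*(t - 4)*(t - 3)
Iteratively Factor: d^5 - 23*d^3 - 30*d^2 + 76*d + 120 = (d - 2)*(d^4 + 2*d^3 - 19*d^2 - 68*d - 60) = (d - 5)*(d - 2)*(d^3 + 7*d^2 + 16*d + 12) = (d - 5)*(d - 2)*(d + 2)*(d^2 + 5*d + 6) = (d - 5)*(d - 2)*(d + 2)*(d + 3)*(d + 2)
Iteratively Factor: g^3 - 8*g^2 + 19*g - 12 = (g - 3)*(g^2 - 5*g + 4) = (g - 4)*(g - 3)*(g - 1)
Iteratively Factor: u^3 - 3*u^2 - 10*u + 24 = (u - 2)*(u^2 - u - 12) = (u - 4)*(u - 2)*(u + 3)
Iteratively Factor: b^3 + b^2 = (b)*(b^2 + b) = b^2*(b + 1)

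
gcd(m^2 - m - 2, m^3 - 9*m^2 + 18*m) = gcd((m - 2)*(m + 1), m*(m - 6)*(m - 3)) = 1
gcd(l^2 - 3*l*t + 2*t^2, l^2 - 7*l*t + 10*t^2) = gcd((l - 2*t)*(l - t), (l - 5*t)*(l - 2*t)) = -l + 2*t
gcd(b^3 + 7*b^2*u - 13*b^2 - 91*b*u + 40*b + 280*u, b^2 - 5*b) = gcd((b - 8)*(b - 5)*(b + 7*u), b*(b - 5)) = b - 5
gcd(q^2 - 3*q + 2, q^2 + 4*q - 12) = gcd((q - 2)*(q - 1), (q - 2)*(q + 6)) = q - 2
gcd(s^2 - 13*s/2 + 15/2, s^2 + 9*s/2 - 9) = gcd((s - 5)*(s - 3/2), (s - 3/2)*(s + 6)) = s - 3/2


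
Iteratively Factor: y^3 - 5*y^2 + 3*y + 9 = (y - 3)*(y^2 - 2*y - 3) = (y - 3)*(y + 1)*(y - 3)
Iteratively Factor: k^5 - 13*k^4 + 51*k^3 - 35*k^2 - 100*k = (k + 1)*(k^4 - 14*k^3 + 65*k^2 - 100*k) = (k - 4)*(k + 1)*(k^3 - 10*k^2 + 25*k) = k*(k - 4)*(k + 1)*(k^2 - 10*k + 25) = k*(k - 5)*(k - 4)*(k + 1)*(k - 5)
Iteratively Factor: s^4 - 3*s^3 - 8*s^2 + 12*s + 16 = (s + 2)*(s^3 - 5*s^2 + 2*s + 8) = (s - 4)*(s + 2)*(s^2 - s - 2) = (s - 4)*(s + 1)*(s + 2)*(s - 2)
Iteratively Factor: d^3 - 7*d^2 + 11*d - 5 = (d - 1)*(d^2 - 6*d + 5) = (d - 5)*(d - 1)*(d - 1)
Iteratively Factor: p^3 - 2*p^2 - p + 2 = (p - 1)*(p^2 - p - 2) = (p - 2)*(p - 1)*(p + 1)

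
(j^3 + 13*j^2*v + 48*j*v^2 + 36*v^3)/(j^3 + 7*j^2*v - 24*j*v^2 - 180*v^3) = (-j - v)/(-j + 5*v)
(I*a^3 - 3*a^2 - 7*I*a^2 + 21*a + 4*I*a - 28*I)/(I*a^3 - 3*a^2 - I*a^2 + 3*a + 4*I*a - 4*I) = (a - 7)/(a - 1)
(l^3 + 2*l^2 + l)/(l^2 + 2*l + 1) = l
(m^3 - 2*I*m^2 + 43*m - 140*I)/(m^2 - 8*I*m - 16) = (m^2 + 2*I*m + 35)/(m - 4*I)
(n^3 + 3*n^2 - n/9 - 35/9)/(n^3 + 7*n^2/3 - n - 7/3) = (n + 5/3)/(n + 1)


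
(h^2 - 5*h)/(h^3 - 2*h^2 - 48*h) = (5 - h)/(-h^2 + 2*h + 48)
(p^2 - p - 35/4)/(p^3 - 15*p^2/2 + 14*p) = (p + 5/2)/(p*(p - 4))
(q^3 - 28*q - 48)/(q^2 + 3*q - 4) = (q^2 - 4*q - 12)/(q - 1)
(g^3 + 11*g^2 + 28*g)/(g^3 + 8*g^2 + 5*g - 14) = g*(g + 4)/(g^2 + g - 2)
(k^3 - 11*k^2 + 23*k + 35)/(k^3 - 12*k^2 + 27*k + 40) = (k - 7)/(k - 8)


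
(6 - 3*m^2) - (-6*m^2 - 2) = 3*m^2 + 8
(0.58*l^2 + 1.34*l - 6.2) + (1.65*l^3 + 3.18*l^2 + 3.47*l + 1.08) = 1.65*l^3 + 3.76*l^2 + 4.81*l - 5.12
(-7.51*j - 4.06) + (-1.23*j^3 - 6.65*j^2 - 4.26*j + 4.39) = -1.23*j^3 - 6.65*j^2 - 11.77*j + 0.33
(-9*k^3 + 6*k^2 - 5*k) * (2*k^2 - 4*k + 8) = -18*k^5 + 48*k^4 - 106*k^3 + 68*k^2 - 40*k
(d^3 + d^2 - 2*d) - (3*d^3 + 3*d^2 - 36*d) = -2*d^3 - 2*d^2 + 34*d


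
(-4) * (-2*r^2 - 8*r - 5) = 8*r^2 + 32*r + 20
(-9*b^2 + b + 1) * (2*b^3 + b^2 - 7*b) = -18*b^5 - 7*b^4 + 66*b^3 - 6*b^2 - 7*b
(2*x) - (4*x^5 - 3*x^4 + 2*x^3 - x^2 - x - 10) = -4*x^5 + 3*x^4 - 2*x^3 + x^2 + 3*x + 10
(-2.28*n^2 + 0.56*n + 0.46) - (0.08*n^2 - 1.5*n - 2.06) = -2.36*n^2 + 2.06*n + 2.52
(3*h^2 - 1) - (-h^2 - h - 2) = 4*h^2 + h + 1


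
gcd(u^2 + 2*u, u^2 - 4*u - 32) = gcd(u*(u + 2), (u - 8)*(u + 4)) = 1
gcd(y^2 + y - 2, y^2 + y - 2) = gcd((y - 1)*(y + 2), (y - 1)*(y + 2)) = y^2 + y - 2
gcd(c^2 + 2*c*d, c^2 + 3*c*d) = c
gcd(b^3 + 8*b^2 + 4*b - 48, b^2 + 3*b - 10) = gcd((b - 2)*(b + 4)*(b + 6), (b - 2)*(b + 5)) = b - 2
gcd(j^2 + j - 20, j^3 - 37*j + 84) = j - 4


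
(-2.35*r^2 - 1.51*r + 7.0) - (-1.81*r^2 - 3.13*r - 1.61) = -0.54*r^2 + 1.62*r + 8.61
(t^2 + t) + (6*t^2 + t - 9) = 7*t^2 + 2*t - 9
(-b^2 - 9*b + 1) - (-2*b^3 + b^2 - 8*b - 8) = 2*b^3 - 2*b^2 - b + 9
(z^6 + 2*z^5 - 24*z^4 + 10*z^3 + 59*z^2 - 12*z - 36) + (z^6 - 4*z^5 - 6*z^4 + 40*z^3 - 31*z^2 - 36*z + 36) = 2*z^6 - 2*z^5 - 30*z^4 + 50*z^3 + 28*z^2 - 48*z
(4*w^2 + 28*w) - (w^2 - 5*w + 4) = 3*w^2 + 33*w - 4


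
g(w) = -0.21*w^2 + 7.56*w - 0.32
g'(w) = 7.56 - 0.42*w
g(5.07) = 32.61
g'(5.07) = 5.43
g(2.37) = 16.42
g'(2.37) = 6.56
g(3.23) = 21.91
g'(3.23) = 6.20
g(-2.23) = -18.22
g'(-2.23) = 8.50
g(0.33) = 2.15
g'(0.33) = 7.42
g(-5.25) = -45.80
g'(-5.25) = 9.76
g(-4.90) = -42.41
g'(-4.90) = 9.62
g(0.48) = 3.26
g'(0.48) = 7.36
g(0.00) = -0.32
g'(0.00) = 7.56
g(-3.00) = -24.89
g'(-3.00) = 8.82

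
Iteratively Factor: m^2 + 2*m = (m)*(m + 2)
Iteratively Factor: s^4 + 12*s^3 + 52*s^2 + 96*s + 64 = (s + 4)*(s^3 + 8*s^2 + 20*s + 16) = (s + 4)^2*(s^2 + 4*s + 4) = (s + 2)*(s + 4)^2*(s + 2)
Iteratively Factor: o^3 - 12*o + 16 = (o - 2)*(o^2 + 2*o - 8) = (o - 2)^2*(o + 4)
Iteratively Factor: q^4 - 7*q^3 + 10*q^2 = (q)*(q^3 - 7*q^2 + 10*q) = q*(q - 5)*(q^2 - 2*q) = q^2*(q - 5)*(q - 2)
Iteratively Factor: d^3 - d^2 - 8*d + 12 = (d - 2)*(d^2 + d - 6) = (d - 2)^2*(d + 3)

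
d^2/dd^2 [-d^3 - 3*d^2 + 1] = -6*d - 6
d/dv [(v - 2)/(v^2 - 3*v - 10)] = (v^2 - 3*v - (v - 2)*(2*v - 3) - 10)/(-v^2 + 3*v + 10)^2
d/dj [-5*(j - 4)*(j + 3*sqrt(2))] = -10*j - 15*sqrt(2) + 20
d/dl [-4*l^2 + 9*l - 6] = 9 - 8*l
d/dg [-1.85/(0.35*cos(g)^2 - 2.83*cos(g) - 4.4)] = (5.2355 - 1.295*cos(g))*sin(g)/(-0.35*cos(g)^2 + 2.83*cos(g) + 4.4)^2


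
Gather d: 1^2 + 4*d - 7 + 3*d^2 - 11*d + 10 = 3*d^2 - 7*d + 4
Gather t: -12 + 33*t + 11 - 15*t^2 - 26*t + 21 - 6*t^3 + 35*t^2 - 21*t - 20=-6*t^3 + 20*t^2 - 14*t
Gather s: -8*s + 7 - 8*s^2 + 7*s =-8*s^2 - s + 7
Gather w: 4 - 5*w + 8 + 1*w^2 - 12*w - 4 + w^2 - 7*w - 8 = 2*w^2 - 24*w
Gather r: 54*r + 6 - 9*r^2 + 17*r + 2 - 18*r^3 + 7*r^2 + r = -18*r^3 - 2*r^2 + 72*r + 8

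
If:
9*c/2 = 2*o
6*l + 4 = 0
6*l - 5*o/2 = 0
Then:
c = -32/45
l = -2/3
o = -8/5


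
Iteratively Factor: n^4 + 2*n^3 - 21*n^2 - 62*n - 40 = (n + 4)*(n^3 - 2*n^2 - 13*n - 10) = (n + 2)*(n + 4)*(n^2 - 4*n - 5) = (n + 1)*(n + 2)*(n + 4)*(n - 5)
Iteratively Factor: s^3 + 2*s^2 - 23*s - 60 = (s + 3)*(s^2 - s - 20) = (s - 5)*(s + 3)*(s + 4)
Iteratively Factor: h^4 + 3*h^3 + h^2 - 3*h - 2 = (h - 1)*(h^3 + 4*h^2 + 5*h + 2) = (h - 1)*(h + 2)*(h^2 + 2*h + 1) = (h - 1)*(h + 1)*(h + 2)*(h + 1)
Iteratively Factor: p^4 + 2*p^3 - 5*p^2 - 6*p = (p + 1)*(p^3 + p^2 - 6*p) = p*(p + 1)*(p^2 + p - 6) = p*(p - 2)*(p + 1)*(p + 3)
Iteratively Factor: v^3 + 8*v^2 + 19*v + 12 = (v + 1)*(v^2 + 7*v + 12) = (v + 1)*(v + 4)*(v + 3)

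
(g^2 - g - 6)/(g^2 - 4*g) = (g^2 - g - 6)/(g*(g - 4))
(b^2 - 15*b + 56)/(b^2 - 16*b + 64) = (b - 7)/(b - 8)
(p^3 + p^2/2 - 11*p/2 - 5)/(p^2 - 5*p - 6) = (p^2 - p/2 - 5)/(p - 6)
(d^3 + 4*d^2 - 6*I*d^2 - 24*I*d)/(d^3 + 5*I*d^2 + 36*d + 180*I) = d*(d + 4)/(d^2 + 11*I*d - 30)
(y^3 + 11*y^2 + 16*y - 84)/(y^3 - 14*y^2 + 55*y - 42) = (y^3 + 11*y^2 + 16*y - 84)/(y^3 - 14*y^2 + 55*y - 42)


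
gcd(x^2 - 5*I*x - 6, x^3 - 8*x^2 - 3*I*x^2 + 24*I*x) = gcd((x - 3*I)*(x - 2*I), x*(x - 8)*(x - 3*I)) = x - 3*I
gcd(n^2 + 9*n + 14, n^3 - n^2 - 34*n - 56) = n + 2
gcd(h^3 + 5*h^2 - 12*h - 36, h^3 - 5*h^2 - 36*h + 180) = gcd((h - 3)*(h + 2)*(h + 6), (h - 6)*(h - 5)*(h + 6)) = h + 6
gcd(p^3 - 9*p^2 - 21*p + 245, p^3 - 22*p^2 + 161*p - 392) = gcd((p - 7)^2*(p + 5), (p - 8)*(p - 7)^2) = p^2 - 14*p + 49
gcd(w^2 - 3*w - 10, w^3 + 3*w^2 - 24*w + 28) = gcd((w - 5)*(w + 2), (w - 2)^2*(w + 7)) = 1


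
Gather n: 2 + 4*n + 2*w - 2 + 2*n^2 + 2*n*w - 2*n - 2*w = 2*n^2 + n*(2*w + 2)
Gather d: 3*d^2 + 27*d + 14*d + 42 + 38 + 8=3*d^2 + 41*d + 88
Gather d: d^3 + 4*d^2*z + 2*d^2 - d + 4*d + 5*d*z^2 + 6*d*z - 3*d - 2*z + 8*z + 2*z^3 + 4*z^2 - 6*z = d^3 + d^2*(4*z + 2) + d*(5*z^2 + 6*z) + 2*z^3 + 4*z^2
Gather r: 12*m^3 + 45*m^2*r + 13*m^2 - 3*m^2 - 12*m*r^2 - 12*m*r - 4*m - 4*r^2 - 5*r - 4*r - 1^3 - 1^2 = 12*m^3 + 10*m^2 - 4*m + r^2*(-12*m - 4) + r*(45*m^2 - 12*m - 9) - 2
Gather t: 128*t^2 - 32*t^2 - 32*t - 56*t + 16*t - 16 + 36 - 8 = 96*t^2 - 72*t + 12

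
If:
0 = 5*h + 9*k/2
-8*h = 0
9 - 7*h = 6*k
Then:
No Solution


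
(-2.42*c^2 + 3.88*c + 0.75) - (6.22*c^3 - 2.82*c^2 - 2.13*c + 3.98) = -6.22*c^3 + 0.4*c^2 + 6.01*c - 3.23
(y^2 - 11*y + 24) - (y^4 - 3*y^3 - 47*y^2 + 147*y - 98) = -y^4 + 3*y^3 + 48*y^2 - 158*y + 122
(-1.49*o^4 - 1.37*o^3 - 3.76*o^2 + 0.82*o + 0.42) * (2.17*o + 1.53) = -3.2333*o^5 - 5.2526*o^4 - 10.2553*o^3 - 3.9734*o^2 + 2.166*o + 0.6426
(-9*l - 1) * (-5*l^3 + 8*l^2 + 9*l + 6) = 45*l^4 - 67*l^3 - 89*l^2 - 63*l - 6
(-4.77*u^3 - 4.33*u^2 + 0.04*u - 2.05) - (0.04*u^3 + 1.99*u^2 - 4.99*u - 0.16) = -4.81*u^3 - 6.32*u^2 + 5.03*u - 1.89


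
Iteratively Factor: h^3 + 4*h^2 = (h + 4)*(h^2) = h*(h + 4)*(h)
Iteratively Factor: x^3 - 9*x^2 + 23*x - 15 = (x - 1)*(x^2 - 8*x + 15) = (x - 5)*(x - 1)*(x - 3)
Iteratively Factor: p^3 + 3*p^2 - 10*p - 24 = (p - 3)*(p^2 + 6*p + 8) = (p - 3)*(p + 4)*(p + 2)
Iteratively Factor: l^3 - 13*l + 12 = (l - 3)*(l^2 + 3*l - 4) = (l - 3)*(l - 1)*(l + 4)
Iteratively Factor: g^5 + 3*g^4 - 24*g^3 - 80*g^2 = (g)*(g^4 + 3*g^3 - 24*g^2 - 80*g) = g^2*(g^3 + 3*g^2 - 24*g - 80) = g^2*(g + 4)*(g^2 - g - 20) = g^2*(g - 5)*(g + 4)*(g + 4)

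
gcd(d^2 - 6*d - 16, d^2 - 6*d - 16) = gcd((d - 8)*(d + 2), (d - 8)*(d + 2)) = d^2 - 6*d - 16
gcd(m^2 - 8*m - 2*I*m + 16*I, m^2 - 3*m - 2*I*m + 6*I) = m - 2*I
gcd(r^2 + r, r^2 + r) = r^2 + r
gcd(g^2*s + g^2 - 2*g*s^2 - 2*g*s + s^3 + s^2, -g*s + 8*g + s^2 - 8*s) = -g + s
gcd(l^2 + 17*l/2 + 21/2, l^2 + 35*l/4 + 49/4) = l + 7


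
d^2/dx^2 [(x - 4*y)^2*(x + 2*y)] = 6*x - 12*y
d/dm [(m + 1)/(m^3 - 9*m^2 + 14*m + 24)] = 2*(5 - m)/(m^4 - 20*m^3 + 148*m^2 - 480*m + 576)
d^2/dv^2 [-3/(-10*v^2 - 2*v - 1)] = 12*(-50*v^2 - 10*v + 2*(10*v + 1)^2 - 5)/(10*v^2 + 2*v + 1)^3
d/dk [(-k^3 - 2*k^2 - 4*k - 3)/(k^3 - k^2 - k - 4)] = (3*k^4 + 10*k^3 + 19*k^2 + 10*k + 13)/(k^6 - 2*k^5 - k^4 - 6*k^3 + 9*k^2 + 8*k + 16)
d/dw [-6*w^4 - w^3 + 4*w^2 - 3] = w*(-24*w^2 - 3*w + 8)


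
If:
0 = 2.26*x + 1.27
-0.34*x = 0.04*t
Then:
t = 4.78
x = -0.56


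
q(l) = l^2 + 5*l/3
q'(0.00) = 1.67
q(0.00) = 0.00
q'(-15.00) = -28.33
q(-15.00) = 200.00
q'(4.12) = 9.91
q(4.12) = 23.84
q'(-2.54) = -3.41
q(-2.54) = 2.22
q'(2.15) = 5.97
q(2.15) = 8.21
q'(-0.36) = 0.95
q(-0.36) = -0.47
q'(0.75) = 3.17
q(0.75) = 1.81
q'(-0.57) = 0.53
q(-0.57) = -0.63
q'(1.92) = 5.51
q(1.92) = 6.89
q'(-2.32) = -2.97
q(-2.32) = 1.52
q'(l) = 2*l + 5/3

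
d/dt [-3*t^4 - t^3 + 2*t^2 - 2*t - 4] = -12*t^3 - 3*t^2 + 4*t - 2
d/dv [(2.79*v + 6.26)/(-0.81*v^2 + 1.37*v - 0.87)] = (2.2599*v^2 + 10.1412*v - 11.0035)/(0.6561*v^4 - 2.2194*v^3 + 3.2863*v^2 - 2.3838*v + 0.7569)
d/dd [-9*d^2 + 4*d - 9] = 4 - 18*d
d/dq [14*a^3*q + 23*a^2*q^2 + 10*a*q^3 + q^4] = 14*a^3 + 46*a^2*q + 30*a*q^2 + 4*q^3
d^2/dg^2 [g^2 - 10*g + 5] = 2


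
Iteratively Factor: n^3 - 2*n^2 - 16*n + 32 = (n + 4)*(n^2 - 6*n + 8) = (n - 4)*(n + 4)*(n - 2)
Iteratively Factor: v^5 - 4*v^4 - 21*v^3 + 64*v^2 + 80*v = (v)*(v^4 - 4*v^3 - 21*v^2 + 64*v + 80) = v*(v + 1)*(v^3 - 5*v^2 - 16*v + 80) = v*(v - 5)*(v + 1)*(v^2 - 16) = v*(v - 5)*(v + 1)*(v + 4)*(v - 4)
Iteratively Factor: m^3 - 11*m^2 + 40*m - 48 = (m - 3)*(m^2 - 8*m + 16) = (m - 4)*(m - 3)*(m - 4)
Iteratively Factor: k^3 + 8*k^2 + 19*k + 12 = (k + 3)*(k^2 + 5*k + 4) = (k + 1)*(k + 3)*(k + 4)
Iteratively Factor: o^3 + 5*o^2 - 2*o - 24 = (o + 3)*(o^2 + 2*o - 8) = (o - 2)*(o + 3)*(o + 4)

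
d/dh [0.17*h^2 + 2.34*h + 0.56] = 0.34*h + 2.34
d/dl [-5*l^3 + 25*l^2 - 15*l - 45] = -15*l^2 + 50*l - 15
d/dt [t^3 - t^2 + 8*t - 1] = 3*t^2 - 2*t + 8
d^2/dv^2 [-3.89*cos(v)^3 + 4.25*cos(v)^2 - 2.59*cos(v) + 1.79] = 5.5075*cos(v) - 8.5*cos(2*v) + 8.7525*cos(3*v)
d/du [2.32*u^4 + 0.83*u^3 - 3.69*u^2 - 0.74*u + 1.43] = 9.28*u^3 + 2.49*u^2 - 7.38*u - 0.74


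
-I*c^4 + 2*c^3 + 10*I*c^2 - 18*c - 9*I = (c - 3)*(c + 3)*(c + I)*(-I*c + 1)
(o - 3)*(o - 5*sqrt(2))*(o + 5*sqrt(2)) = o^3 - 3*o^2 - 50*o + 150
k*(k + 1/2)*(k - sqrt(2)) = k^3 - sqrt(2)*k^2 + k^2/2 - sqrt(2)*k/2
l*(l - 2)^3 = l^4 - 6*l^3 + 12*l^2 - 8*l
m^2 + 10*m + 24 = (m + 4)*(m + 6)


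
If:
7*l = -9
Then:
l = -9/7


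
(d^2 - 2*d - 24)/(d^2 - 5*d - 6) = (d + 4)/(d + 1)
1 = 1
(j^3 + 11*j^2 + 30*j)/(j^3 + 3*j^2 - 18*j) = (j + 5)/(j - 3)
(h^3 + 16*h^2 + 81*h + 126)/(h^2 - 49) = (h^2 + 9*h + 18)/(h - 7)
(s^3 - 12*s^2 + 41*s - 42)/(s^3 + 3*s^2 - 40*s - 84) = (s^3 - 12*s^2 + 41*s - 42)/(s^3 + 3*s^2 - 40*s - 84)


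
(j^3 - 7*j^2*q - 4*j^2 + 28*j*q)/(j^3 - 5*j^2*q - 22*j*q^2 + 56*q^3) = j*(4 - j)/(-j^2 - 2*j*q + 8*q^2)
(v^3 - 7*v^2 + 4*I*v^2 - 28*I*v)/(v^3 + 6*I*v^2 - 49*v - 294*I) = v*(v + 4*I)/(v^2 + v*(7 + 6*I) + 42*I)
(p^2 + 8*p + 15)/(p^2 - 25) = (p + 3)/(p - 5)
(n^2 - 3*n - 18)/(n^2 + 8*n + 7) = (n^2 - 3*n - 18)/(n^2 + 8*n + 7)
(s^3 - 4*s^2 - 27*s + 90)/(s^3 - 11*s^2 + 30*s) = (s^2 + 2*s - 15)/(s*(s - 5))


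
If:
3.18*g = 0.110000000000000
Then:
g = 0.03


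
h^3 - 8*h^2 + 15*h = h*(h - 5)*(h - 3)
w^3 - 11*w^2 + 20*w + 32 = (w - 8)*(w - 4)*(w + 1)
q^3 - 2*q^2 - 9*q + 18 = (q - 3)*(q - 2)*(q + 3)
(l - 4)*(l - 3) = l^2 - 7*l + 12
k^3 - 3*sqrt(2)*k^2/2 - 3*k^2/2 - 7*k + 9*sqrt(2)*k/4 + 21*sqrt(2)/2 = (k - 7/2)*(k + 2)*(k - 3*sqrt(2)/2)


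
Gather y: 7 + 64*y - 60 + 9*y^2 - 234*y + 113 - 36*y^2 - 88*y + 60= -27*y^2 - 258*y + 120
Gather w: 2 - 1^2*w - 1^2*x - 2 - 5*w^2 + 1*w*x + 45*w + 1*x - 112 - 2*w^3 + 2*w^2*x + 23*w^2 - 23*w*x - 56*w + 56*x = -2*w^3 + w^2*(2*x + 18) + w*(-22*x - 12) + 56*x - 112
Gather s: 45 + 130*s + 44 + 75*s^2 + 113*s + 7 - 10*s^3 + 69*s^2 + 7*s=-10*s^3 + 144*s^2 + 250*s + 96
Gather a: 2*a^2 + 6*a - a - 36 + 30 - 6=2*a^2 + 5*a - 12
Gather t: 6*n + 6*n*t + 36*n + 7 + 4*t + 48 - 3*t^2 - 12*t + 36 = 42*n - 3*t^2 + t*(6*n - 8) + 91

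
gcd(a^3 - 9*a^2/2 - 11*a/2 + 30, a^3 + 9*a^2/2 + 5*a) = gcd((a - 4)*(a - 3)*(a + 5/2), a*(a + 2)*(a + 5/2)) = a + 5/2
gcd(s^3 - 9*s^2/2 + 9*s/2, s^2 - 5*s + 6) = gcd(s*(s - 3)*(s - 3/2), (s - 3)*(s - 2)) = s - 3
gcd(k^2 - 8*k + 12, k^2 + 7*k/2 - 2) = 1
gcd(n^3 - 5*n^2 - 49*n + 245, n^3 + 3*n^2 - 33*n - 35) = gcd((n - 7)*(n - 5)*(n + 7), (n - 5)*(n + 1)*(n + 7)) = n^2 + 2*n - 35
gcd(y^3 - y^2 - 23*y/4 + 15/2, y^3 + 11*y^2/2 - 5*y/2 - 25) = y^2 + y/2 - 5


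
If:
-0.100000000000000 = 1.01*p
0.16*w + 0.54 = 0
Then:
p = -0.10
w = -3.38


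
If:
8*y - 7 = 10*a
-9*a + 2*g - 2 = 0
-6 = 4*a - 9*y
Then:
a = -15/58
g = -19/116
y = 16/29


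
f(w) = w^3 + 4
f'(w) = 3*w^2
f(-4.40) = -81.18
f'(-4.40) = 58.08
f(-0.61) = 3.77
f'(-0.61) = 1.12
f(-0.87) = 3.34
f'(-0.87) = 2.27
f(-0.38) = 3.95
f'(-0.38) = 0.43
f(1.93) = 11.19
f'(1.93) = 11.17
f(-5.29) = -144.04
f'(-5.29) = 83.95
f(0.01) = 4.00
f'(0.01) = 0.00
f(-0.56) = 3.82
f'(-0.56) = 0.94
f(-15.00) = -3371.00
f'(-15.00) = 675.00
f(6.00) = 220.00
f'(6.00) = 108.00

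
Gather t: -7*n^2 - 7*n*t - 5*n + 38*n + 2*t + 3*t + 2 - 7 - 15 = -7*n^2 + 33*n + t*(5 - 7*n) - 20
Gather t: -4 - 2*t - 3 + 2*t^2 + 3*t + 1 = 2*t^2 + t - 6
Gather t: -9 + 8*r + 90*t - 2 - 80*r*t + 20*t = 8*r + t*(110 - 80*r) - 11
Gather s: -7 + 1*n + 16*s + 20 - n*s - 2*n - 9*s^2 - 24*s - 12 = -n - 9*s^2 + s*(-n - 8) + 1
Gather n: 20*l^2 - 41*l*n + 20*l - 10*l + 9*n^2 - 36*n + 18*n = 20*l^2 + 10*l + 9*n^2 + n*(-41*l - 18)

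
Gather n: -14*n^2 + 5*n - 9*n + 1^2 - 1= -14*n^2 - 4*n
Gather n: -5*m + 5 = 5 - 5*m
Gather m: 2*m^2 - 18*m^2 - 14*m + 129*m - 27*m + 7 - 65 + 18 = -16*m^2 + 88*m - 40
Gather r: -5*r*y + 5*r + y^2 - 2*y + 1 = r*(5 - 5*y) + y^2 - 2*y + 1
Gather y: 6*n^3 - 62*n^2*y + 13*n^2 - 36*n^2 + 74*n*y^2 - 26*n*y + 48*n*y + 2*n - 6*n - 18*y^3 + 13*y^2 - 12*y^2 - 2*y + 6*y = 6*n^3 - 23*n^2 - 4*n - 18*y^3 + y^2*(74*n + 1) + y*(-62*n^2 + 22*n + 4)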